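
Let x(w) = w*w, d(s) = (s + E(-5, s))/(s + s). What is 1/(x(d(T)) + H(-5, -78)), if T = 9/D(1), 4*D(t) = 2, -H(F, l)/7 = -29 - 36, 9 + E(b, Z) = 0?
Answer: 16/7281 ≈ 0.0021975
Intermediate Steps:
E(b, Z) = -9 (E(b, Z) = -9 + 0 = -9)
H(F, l) = 455 (H(F, l) = -7*(-29 - 36) = -7*(-65) = 455)
D(t) = ½ (D(t) = (¼)*2 = ½)
T = 18 (T = 9/(½) = 9*2 = 18)
d(s) = (-9 + s)/(2*s) (d(s) = (s - 9)/(s + s) = (-9 + s)/((2*s)) = (-9 + s)*(1/(2*s)) = (-9 + s)/(2*s))
x(w) = w²
1/(x(d(T)) + H(-5, -78)) = 1/(((½)*(-9 + 18)/18)² + 455) = 1/(((½)*(1/18)*9)² + 455) = 1/((¼)² + 455) = 1/(1/16 + 455) = 1/(7281/16) = 16/7281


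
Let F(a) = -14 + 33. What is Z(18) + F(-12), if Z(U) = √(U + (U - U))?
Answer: 19 + 3*√2 ≈ 23.243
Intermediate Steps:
F(a) = 19
Z(U) = √U (Z(U) = √(U + 0) = √U)
Z(18) + F(-12) = √18 + 19 = 3*√2 + 19 = 19 + 3*√2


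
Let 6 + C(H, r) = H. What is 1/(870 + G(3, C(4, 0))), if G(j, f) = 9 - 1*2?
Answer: 1/877 ≈ 0.0011403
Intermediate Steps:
C(H, r) = -6 + H
G(j, f) = 7 (G(j, f) = 9 - 2 = 7)
1/(870 + G(3, C(4, 0))) = 1/(870 + 7) = 1/877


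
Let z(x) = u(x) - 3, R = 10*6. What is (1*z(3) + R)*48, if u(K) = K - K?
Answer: 2736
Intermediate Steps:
u(K) = 0
R = 60
z(x) = -3 (z(x) = 0 - 3 = -3)
(1*z(3) + R)*48 = (1*(-3) + 60)*48 = (-3 + 60)*48 = 57*48 = 2736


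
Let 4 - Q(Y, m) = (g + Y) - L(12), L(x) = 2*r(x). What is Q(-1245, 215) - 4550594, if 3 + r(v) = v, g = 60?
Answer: -4549387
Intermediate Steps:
r(v) = -3 + v
L(x) = -6 + 2*x (L(x) = 2*(-3 + x) = -6 + 2*x)
Q(Y, m) = -38 - Y (Q(Y, m) = 4 - ((60 + Y) - (-6 + 2*12)) = 4 - ((60 + Y) - (-6 + 24)) = 4 - ((60 + Y) - 1*18) = 4 - ((60 + Y) - 18) = 4 - (42 + Y) = 4 + (-42 - Y) = -38 - Y)
Q(-1245, 215) - 4550594 = (-38 - 1*(-1245)) - 4550594 = (-38 + 1245) - 4550594 = 1207 - 4550594 = -4549387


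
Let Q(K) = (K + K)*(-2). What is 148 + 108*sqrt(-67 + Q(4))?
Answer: 148 + 108*I*sqrt(83) ≈ 148.0 + 983.93*I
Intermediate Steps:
Q(K) = -4*K (Q(K) = (2*K)*(-2) = -4*K)
148 + 108*sqrt(-67 + Q(4)) = 148 + 108*sqrt(-67 - 4*4) = 148 + 108*sqrt(-67 - 16) = 148 + 108*sqrt(-83) = 148 + 108*(I*sqrt(83)) = 148 + 108*I*sqrt(83)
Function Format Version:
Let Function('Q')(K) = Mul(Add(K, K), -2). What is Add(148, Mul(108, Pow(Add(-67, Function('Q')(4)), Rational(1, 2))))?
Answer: Add(148, Mul(108, I, Pow(83, Rational(1, 2)))) ≈ Add(148.00, Mul(983.93, I))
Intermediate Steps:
Function('Q')(K) = Mul(-4, K) (Function('Q')(K) = Mul(Mul(2, K), -2) = Mul(-4, K))
Add(148, Mul(108, Pow(Add(-67, Function('Q')(4)), Rational(1, 2)))) = Add(148, Mul(108, Pow(Add(-67, Mul(-4, 4)), Rational(1, 2)))) = Add(148, Mul(108, Pow(Add(-67, -16), Rational(1, 2)))) = Add(148, Mul(108, Pow(-83, Rational(1, 2)))) = Add(148, Mul(108, Mul(I, Pow(83, Rational(1, 2))))) = Add(148, Mul(108, I, Pow(83, Rational(1, 2))))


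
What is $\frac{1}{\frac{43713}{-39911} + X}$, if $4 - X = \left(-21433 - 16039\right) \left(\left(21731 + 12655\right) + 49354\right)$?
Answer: $\frac{39911}{125236937746011} \approx 3.1868 \cdot 10^{-10}$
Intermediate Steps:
$X = 3137905284$ ($X = 4 - \left(-21433 - 16039\right) \left(\left(21731 + 12655\right) + 49354\right) = 4 - - 37472 \left(34386 + 49354\right) = 4 - \left(-37472\right) 83740 = 4 - -3137905280 = 4 + 3137905280 = 3137905284$)
$\frac{1}{\frac{43713}{-39911} + X} = \frac{1}{\frac{43713}{-39911} + 3137905284} = \frac{1}{43713 \left(- \frac{1}{39911}\right) + 3137905284} = \frac{1}{- \frac{43713}{39911} + 3137905284} = \frac{1}{\frac{125236937746011}{39911}} = \frac{39911}{125236937746011}$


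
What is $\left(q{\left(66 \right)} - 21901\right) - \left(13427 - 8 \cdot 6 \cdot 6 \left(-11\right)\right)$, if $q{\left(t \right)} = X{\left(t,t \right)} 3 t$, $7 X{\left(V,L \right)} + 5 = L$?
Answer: $- \frac{257394}{7} \approx -36771.0$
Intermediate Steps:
$X{\left(V,L \right)} = - \frac{5}{7} + \frac{L}{7}$
$q{\left(t \right)} = t \left(- \frac{15}{7} + \frac{3 t}{7}\right)$ ($q{\left(t \right)} = \left(- \frac{5}{7} + \frac{t}{7}\right) 3 t = \left(- \frac{15}{7} + \frac{3 t}{7}\right) t = t \left(- \frac{15}{7} + \frac{3 t}{7}\right)$)
$\left(q{\left(66 \right)} - 21901\right) - \left(13427 - 8 \cdot 6 \cdot 6 \left(-11\right)\right) = \left(\frac{3}{7} \cdot 66 \left(-5 + 66\right) - 21901\right) - \left(13427 - 8 \cdot 6 \cdot 6 \left(-11\right)\right) = \left(\frac{3}{7} \cdot 66 \cdot 61 - 21901\right) - \left(13427 - 8 \cdot 36 \left(-11\right)\right) = \left(\frac{12078}{7} - 21901\right) + \left(288 \left(-11\right) - 13427\right) = - \frac{141229}{7} - 16595 = - \frac{257394}{7}$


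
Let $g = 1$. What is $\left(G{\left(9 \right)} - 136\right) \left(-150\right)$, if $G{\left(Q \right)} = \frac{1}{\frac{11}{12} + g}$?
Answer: $\frac{467400}{23} \approx 20322.0$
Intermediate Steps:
$G{\left(Q \right)} = \frac{12}{23}$ ($G{\left(Q \right)} = \frac{1}{\frac{11}{12} + 1} = \frac{1}{\frac{23}{12}} = \frac{12}{23}$)
$\left(G{\left(9 \right)} - 136\right) \left(-150\right) = \left(\frac{12}{23} - 136\right) \left(-150\right) = \left(- \frac{3116}{23}\right) \left(-150\right) = \frac{467400}{23}$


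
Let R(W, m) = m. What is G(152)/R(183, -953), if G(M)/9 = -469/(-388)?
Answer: -4221/369764 ≈ -0.011415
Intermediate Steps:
G(M) = 4221/388 (G(M) = 9*(-469/(-388)) = 9*(-469*(-1/388)) = 9*(469/388) = 4221/388)
G(152)/R(183, -953) = (4221/388)/(-953) = (4221/388)*(-1/953) = -4221/369764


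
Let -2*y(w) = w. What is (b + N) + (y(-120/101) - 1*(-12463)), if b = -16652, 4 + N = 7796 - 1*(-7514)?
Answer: 1122877/101 ≈ 11118.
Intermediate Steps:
y(w) = -w/2
N = 15306 (N = -4 + (7796 - 1*(-7514)) = -4 + (7796 + 7514) = -4 + 15310 = 15306)
(b + N) + (y(-120/101) - 1*(-12463)) = (-16652 + 15306) + (-(-60)/101 - 1*(-12463)) = -1346 + (-(-60)/101 + 12463) = -1346 + (-1/2*(-120/101) + 12463) = -1346 + (60/101 + 12463) = -1346 + 1258823/101 = 1122877/101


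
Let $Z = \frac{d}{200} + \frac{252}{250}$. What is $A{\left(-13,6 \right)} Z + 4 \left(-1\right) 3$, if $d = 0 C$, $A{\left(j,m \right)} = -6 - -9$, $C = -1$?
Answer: $- \frac{1122}{125} \approx -8.976$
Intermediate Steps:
$A{\left(j,m \right)} = 3$ ($A{\left(j,m \right)} = -6 + 9 = 3$)
$d = 0$ ($d = 0 \left(-1\right) = 0$)
$Z = \frac{126}{125}$ ($Z = \frac{0}{200} + \frac{252}{250} = 0 \cdot \frac{1}{200} + 252 \cdot \frac{1}{250} = 0 + \frac{126}{125} = \frac{126}{125} \approx 1.008$)
$A{\left(-13,6 \right)} Z + 4 \left(-1\right) 3 = 3 \cdot \frac{126}{125} + 4 \left(-1\right) 3 = \frac{378}{125} - 12 = - \frac{1122}{125}$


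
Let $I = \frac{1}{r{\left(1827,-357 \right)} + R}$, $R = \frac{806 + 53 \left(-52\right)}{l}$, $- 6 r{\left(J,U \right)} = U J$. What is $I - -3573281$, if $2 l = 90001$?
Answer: $\frac{69919745791100255}{19567379613} \approx 3.5733 \cdot 10^{6}$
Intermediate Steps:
$l = \frac{90001}{2}$ ($l = \frac{1}{2} \cdot 90001 = \frac{90001}{2} \approx 45001.0$)
$r{\left(J,U \right)} = - \frac{J U}{6}$ ($r{\left(J,U \right)} = - \frac{U J}{6} = - \frac{J U}{6}$)
$R = - \frac{3900}{90001}$ ($R = \frac{806 + 53 \left(-52\right)}{\frac{90001}{2}} = \left(806 - 2756\right) \frac{2}{90001} = \left(-1950\right) \frac{2}{90001} = - \frac{3900}{90001} \approx -0.043333$)
$I = \frac{180002}{19567379613}$ ($I = \frac{1}{\left(- \frac{1}{6}\right) 1827 \left(-357\right) - \frac{3900}{90001}} = \frac{1}{\frac{217413}{2} - \frac{3900}{90001}} = \frac{1}{\frac{19567379613}{180002}} = \frac{180002}{19567379613} \approx 9.1991 \cdot 10^{-6}$)
$I - -3573281 = \frac{180002}{19567379613} - -3573281 = \frac{180002}{19567379613} + 3573281 = \frac{69919745791100255}{19567379613}$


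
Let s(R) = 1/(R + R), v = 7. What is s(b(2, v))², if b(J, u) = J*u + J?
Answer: 1/1024 ≈ 0.00097656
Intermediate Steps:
b(J, u) = J + J*u
s(R) = 1/(2*R)
s(b(2, v))² = (1/(2*((2*(1 + 7)))))² = (1/(2*((2*8))))² = ((½)/16)² = ((½)*(1/16))² = (1/32)² = 1/1024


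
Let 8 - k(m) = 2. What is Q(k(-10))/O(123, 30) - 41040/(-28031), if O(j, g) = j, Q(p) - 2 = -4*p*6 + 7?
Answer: 421245/1149271 ≈ 0.36653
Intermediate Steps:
k(m) = 6 (k(m) = 8 - 1*2 = 8 - 2 = 6)
Q(p) = 9 - 24*p (Q(p) = 2 + (-4*p*6 + 7) = 2 + (-24*p + 7) = 2 + (7 - 24*p) = 9 - 24*p)
Q(k(-10))/O(123, 30) - 41040/(-28031) = (9 - 24*6)/123 - 41040/(-28031) = (9 - 144)*(1/123) - 41040*(-1/28031) = -135*1/123 + 41040/28031 = -45/41 + 41040/28031 = 421245/1149271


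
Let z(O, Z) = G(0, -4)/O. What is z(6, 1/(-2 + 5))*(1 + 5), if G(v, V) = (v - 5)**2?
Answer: 25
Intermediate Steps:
G(v, V) = (-5 + v)**2
z(O, Z) = 25/O (z(O, Z) = (-5 + 0)**2/O = (-5)**2/O = 25/O)
z(6, 1/(-2 + 5))*(1 + 5) = (25/6)*(1 + 5) = (25*(1/6))*6 = (25/6)*6 = 25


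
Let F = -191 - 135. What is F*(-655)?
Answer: 213530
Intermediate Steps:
F = -326
F*(-655) = -326*(-655) = 213530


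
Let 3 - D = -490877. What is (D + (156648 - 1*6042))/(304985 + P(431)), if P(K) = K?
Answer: 320743/152708 ≈ 2.1004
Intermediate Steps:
D = 490880 (D = 3 - 1*(-490877) = 3 + 490877 = 490880)
(D + (156648 - 1*6042))/(304985 + P(431)) = (490880 + (156648 - 1*6042))/(304985 + 431) = (490880 + (156648 - 6042))/305416 = (490880 + 150606)*(1/305416) = 641486*(1/305416) = 320743/152708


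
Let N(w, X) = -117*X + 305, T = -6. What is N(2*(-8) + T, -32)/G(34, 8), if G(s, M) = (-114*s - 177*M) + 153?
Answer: -4049/5139 ≈ -0.78790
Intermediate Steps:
G(s, M) = 153 - 177*M - 114*s (G(s, M) = (-177*M - 114*s) + 153 = 153 - 177*M - 114*s)
N(w, X) = 305 - 117*X
N(2*(-8) + T, -32)/G(34, 8) = (305 - 117*(-32))/(153 - 177*8 - 114*34) = (305 + 3744)/(153 - 1416 - 3876) = 4049/(-5139) = 4049*(-1/5139) = -4049/5139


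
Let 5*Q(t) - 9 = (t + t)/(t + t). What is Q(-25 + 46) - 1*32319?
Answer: -32317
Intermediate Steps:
Q(t) = 2 (Q(t) = 9/5 + ((t + t)/(t + t))/5 = 9/5 + ((2*t)/((2*t)))/5 = 9/5 + ((2*t)*(1/(2*t)))/5 = 9/5 + (1/5)*1 = 9/5 + 1/5 = 2)
Q(-25 + 46) - 1*32319 = 2 - 1*32319 = 2 - 32319 = -32317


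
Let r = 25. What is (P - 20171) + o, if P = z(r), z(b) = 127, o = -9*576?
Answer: -25228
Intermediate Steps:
o = -5184
P = 127
(P - 20171) + o = (127 - 20171) - 5184 = -20044 - 5184 = -25228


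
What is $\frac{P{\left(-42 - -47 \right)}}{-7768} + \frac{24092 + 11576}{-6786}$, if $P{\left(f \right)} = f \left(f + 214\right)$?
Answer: $- \frac{142249847}{26356824} \approx -5.3971$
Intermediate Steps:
$P{\left(f \right)} = f \left(214 + f\right)$
$\frac{P{\left(-42 - -47 \right)}}{-7768} + \frac{24092 + 11576}{-6786} = \frac{\left(-42 - -47\right) \left(214 - -5\right)}{-7768} + \frac{24092 + 11576}{-6786} = \left(-42 + 47\right) \left(214 + \left(-42 + 47\right)\right) \left(- \frac{1}{7768}\right) + 35668 \left(- \frac{1}{6786}\right) = 5 \left(214 + 5\right) \left(- \frac{1}{7768}\right) - \frac{17834}{3393} = 5 \cdot 219 \left(- \frac{1}{7768}\right) - \frac{17834}{3393} = 1095 \left(- \frac{1}{7768}\right) - \frac{17834}{3393} = - \frac{1095}{7768} - \frac{17834}{3393} = - \frac{142249847}{26356824}$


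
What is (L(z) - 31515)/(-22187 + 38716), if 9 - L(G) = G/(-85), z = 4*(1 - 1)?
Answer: -31506/16529 ≈ -1.9061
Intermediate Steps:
z = 0 (z = 4*0 = 0)
L(G) = 9 + G/85 (L(G) = 9 - G/(-85) = 9 - G*(-1)/85 = 9 - (-1)*G/85 = 9 + G/85)
(L(z) - 31515)/(-22187 + 38716) = ((9 + (1/85)*0) - 31515)/(-22187 + 38716) = ((9 + 0) - 31515)/16529 = (9 - 31515)*(1/16529) = -31506*1/16529 = -31506/16529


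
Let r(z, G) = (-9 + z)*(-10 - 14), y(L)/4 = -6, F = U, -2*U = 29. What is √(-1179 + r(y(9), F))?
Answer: 3*I*√43 ≈ 19.672*I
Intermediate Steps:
U = -29/2 (U = -½*29 = -29/2 ≈ -14.500)
F = -29/2 ≈ -14.500
y(L) = -24 (y(L) = 4*(-6) = -24)
r(z, G) = 216 - 24*z (r(z, G) = (-9 + z)*(-24) = 216 - 24*z)
√(-1179 + r(y(9), F)) = √(-1179 + (216 - 24*(-24))) = √(-1179 + (216 + 576)) = √(-1179 + 792) = √(-387) = 3*I*√43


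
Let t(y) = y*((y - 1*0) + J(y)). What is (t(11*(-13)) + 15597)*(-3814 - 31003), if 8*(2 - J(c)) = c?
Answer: -9248474527/8 ≈ -1.1561e+9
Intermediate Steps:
J(c) = 2 - c/8
t(y) = y*(2 + 7*y/8) (t(y) = y*((y - 1*0) + (2 - y/8)) = y*((y + 0) + (2 - y/8)) = y*(y + (2 - y/8)) = y*(2 + 7*y/8))
(t(11*(-13)) + 15597)*(-3814 - 31003) = ((11*(-13))*(16 + 7*(11*(-13)))/8 + 15597)*(-3814 - 31003) = ((⅛)*(-143)*(16 + 7*(-143)) + 15597)*(-34817) = ((⅛)*(-143)*(16 - 1001) + 15597)*(-34817) = ((⅛)*(-143)*(-985) + 15597)*(-34817) = (140855/8 + 15597)*(-34817) = (265631/8)*(-34817) = -9248474527/8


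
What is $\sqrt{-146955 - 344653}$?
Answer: $2 i \sqrt{122902} \approx 701.15 i$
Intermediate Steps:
$\sqrt{-146955 - 344653} = \sqrt{-491608} = 2 i \sqrt{122902}$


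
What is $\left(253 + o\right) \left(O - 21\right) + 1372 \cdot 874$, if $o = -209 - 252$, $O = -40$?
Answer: $1211816$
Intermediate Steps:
$o = -461$ ($o = -209 - 252 = -461$)
$\left(253 + o\right) \left(O - 21\right) + 1372 \cdot 874 = \left(253 - 461\right) \left(-40 - 21\right) + 1372 \cdot 874 = \left(-208\right) \left(-61\right) + 1199128 = 12688 + 1199128 = 1211816$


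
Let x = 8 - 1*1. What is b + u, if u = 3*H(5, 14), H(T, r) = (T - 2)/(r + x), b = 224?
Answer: 1571/7 ≈ 224.43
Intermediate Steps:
x = 7 (x = 8 - 1 = 7)
H(T, r) = (-2 + T)/(7 + r) (H(T, r) = (T - 2)/(r + 7) = (-2 + T)/(7 + r))
u = 3/7 (u = 3*((-2 + 5)/(7 + 14)) = 3*(3/21) = 3*((1/21)*3) = 3*(⅐) = 3/7 ≈ 0.42857)
b + u = 224 + 3/7 = 1571/7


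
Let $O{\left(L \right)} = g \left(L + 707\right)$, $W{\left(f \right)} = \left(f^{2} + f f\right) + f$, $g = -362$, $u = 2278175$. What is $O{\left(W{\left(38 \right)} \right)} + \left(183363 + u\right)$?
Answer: $1146392$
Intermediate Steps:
$W{\left(f \right)} = f + 2 f^{2}$ ($W{\left(f \right)} = \left(f^{2} + f^{2}\right) + f = 2 f^{2} + f = f + 2 f^{2}$)
$O{\left(L \right)} = -255934 - 362 L$ ($O{\left(L \right)} = - 362 \left(L + 707\right) = - 362 \left(707 + L\right) = -255934 - 362 L$)
$O{\left(W{\left(38 \right)} \right)} + \left(183363 + u\right) = \left(-255934 - 362 \cdot 38 \left(1 + 2 \cdot 38\right)\right) + \left(183363 + 2278175\right) = \left(-255934 - 362 \cdot 38 \left(1 + 76\right)\right) + 2461538 = \left(-255934 - 362 \cdot 38 \cdot 77\right) + 2461538 = \left(-255934 - 1059212\right) + 2461538 = -1315146 + 2461538 = 1146392$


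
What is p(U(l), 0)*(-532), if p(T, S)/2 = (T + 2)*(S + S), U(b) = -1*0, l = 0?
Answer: 0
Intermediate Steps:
U(b) = 0
p(T, S) = 4*S*(2 + T) (p(T, S) = 2*((T + 2)*(S + S)) = 2*((2 + T)*(2*S)) = 2*(2*S*(2 + T)) = 4*S*(2 + T))
p(U(l), 0)*(-532) = (4*0*(2 + 0))*(-532) = (4*0*2)*(-532) = 0*(-532) = 0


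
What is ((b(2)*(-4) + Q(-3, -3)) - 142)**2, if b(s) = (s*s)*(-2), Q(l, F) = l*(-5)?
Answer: 9025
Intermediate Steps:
Q(l, F) = -5*l
b(s) = -2*s**2 (b(s) = s**2*(-2) = -2*s**2)
((b(2)*(-4) + Q(-3, -3)) - 142)**2 = ((-2*2**2*(-4) - 5*(-3)) - 142)**2 = ((-2*4*(-4) + 15) - 142)**2 = ((-8*(-4) + 15) - 142)**2 = ((32 + 15) - 142)**2 = (47 - 142)**2 = (-95)**2 = 9025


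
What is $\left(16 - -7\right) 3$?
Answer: $69$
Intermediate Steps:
$\left(16 - -7\right) 3 = \left(16 + 7\right) 3 = 23 \cdot 3 = 69$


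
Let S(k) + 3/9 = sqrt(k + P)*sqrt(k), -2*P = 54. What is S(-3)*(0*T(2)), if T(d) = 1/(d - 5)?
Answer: 0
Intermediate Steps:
P = -27 (P = -1/2*54 = -27)
T(d) = 1/(-5 + d)
S(k) = -1/3 + sqrt(k)*sqrt(-27 + k) (S(k) = -1/3 + sqrt(k - 27)*sqrt(k) = -1/3 + sqrt(-27 + k)*sqrt(k) = -1/3 + sqrt(k)*sqrt(-27 + k))
S(-3)*(0*T(2)) = (-1/3 + sqrt(-3)*sqrt(-27 - 3))*(0/(-5 + 2)) = (-1/3 + (I*sqrt(3))*sqrt(-30))*(0/(-3)) = (-1/3 + (I*sqrt(3))*(I*sqrt(30)))*(0*(-1/3)) = (-1/3 - 3*sqrt(10))*0 = 0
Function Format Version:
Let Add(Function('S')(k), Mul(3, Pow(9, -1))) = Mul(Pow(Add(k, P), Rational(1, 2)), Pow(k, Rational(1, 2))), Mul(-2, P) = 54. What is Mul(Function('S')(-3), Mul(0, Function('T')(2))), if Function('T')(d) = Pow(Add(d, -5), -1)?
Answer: 0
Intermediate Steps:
P = -27 (P = Mul(Rational(-1, 2), 54) = -27)
Function('T')(d) = Pow(Add(-5, d), -1)
Function('S')(k) = Add(Rational(-1, 3), Mul(Pow(k, Rational(1, 2)), Pow(Add(-27, k), Rational(1, 2)))) (Function('S')(k) = Add(Rational(-1, 3), Mul(Pow(Add(k, -27), Rational(1, 2)), Pow(k, Rational(1, 2)))) = Add(Rational(-1, 3), Mul(Pow(Add(-27, k), Rational(1, 2)), Pow(k, Rational(1, 2)))) = Add(Rational(-1, 3), Mul(Pow(k, Rational(1, 2)), Pow(Add(-27, k), Rational(1, 2)))))
Mul(Function('S')(-3), Mul(0, Function('T')(2))) = Mul(Add(Rational(-1, 3), Mul(Pow(-3, Rational(1, 2)), Pow(Add(-27, -3), Rational(1, 2)))), Mul(0, Pow(Add(-5, 2), -1))) = Mul(Add(Rational(-1, 3), Mul(Mul(I, Pow(3, Rational(1, 2))), Pow(-30, Rational(1, 2)))), Mul(0, Pow(-3, -1))) = Mul(Add(Rational(-1, 3), Mul(Mul(I, Pow(3, Rational(1, 2))), Mul(I, Pow(30, Rational(1, 2))))), Mul(0, Rational(-1, 3))) = Mul(Add(Rational(-1, 3), Mul(-3, Pow(10, Rational(1, 2)))), 0) = 0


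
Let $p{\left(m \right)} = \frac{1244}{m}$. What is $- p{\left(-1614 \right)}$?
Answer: $\frac{622}{807} \approx 0.77076$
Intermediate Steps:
$- p{\left(-1614 \right)} = - \frac{1244}{-1614} = - \frac{1244 \left(-1\right)}{1614} = \left(-1\right) \left(- \frac{622}{807}\right) = \frac{622}{807}$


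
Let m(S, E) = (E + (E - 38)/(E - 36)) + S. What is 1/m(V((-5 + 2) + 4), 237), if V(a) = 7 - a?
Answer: 201/49042 ≈ 0.0040985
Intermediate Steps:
m(S, E) = E + S + (-38 + E)/(-36 + E) (m(S, E) = (E + (-38 + E)/(-36 + E)) + S = E + S + (-38 + E)/(-36 + E))
1/m(V((-5 + 2) + 4), 237) = 1/((-38 + 237² - 36*(7 - ((-5 + 2) + 4)) - 35*237 + 237*(7 - ((-5 + 2) + 4)))/(-36 + 237)) = 1/((-38 + 56169 - 36*(7 - (-3 + 4)) - 8295 + 237*(7 - (-3 + 4)))/201) = 1/((-38 + 56169 - 36*(7 - 1*1) - 8295 + 237*(7 - 1*1))/201) = 1/((-38 + 56169 - 36*(7 - 1) - 8295 + 237*(7 - 1))/201) = 1/((-38 + 56169 - 36*6 - 8295 + 237*6)/201) = 1/((-38 + 56169 - 216 - 8295 + 1422)/201) = 1/((1/201)*49042) = 1/(49042/201) = 201/49042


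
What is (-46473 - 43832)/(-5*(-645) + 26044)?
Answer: -90305/29269 ≈ -3.0853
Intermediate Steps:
(-46473 - 43832)/(-5*(-645) + 26044) = -90305/(3225 + 26044) = -90305/29269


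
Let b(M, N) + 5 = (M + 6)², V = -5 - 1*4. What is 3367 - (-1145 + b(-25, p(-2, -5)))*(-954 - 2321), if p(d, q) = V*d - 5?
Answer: -2580608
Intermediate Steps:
V = -9 (V = -5 - 4 = -9)
p(d, q) = -5 - 9*d (p(d, q) = -9*d - 5 = -5 - 9*d)
b(M, N) = -5 + (6 + M)² (b(M, N) = -5 + (M + 6)² = -5 + (6 + M)²)
3367 - (-1145 + b(-25, p(-2, -5)))*(-954 - 2321) = 3367 - (-1145 + (-5 + (6 - 25)²))*(-954 - 2321) = 3367 - (-1145 + (-5 + (-19)²))*(-3275) = 3367 - (-1145 + (-5 + 361))*(-3275) = 3367 - (-1145 + 356)*(-3275) = 3367 - (-789)*(-3275) = 3367 - 1*2583975 = 3367 - 2583975 = -2580608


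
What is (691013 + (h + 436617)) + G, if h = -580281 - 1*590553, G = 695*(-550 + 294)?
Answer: -221124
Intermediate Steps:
G = -177920 (G = 695*(-256) = -177920)
h = -1170834 (h = -580281 - 590553 = -1170834)
(691013 + (h + 436617)) + G = (691013 + (-1170834 + 436617)) - 177920 = (691013 - 734217) - 177920 = -43204 - 177920 = -221124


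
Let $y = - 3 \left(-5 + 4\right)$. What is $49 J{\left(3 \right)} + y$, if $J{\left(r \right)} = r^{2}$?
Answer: $444$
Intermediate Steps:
$y = 3$ ($y = \left(-3\right) \left(-1\right) = 3$)
$49 J{\left(3 \right)} + y = 49 \cdot 3^{2} + 3 = 49 \cdot 9 + 3 = 441 + 3 = 444$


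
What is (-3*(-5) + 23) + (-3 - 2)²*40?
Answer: 1038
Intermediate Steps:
(-3*(-5) + 23) + (-3 - 2)²*40 = (15 + 23) + (-5)²*40 = 38 + 25*40 = 38 + 1000 = 1038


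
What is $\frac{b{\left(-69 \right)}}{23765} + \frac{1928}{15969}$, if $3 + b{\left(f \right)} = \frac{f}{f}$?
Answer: $\frac{45786982}{379503285} \approx 0.12065$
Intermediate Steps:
$b{\left(f \right)} = -2$ ($b{\left(f \right)} = -3 + \frac{f}{f} = -3 + 1 = -2$)
$\frac{b{\left(-69 \right)}}{23765} + \frac{1928}{15969} = - \frac{2}{23765} + \frac{1928}{15969} = \frac{45786982}{379503285}$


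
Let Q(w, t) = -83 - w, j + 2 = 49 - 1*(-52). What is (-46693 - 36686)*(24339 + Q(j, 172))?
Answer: -2014186503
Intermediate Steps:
j = 99 (j = -2 + (49 - 1*(-52)) = -2 + (49 + 52) = -2 + 101 = 99)
(-46693 - 36686)*(24339 + Q(j, 172)) = (-46693 - 36686)*(24339 + (-83 - 1*99)) = -83379*(24339 + (-83 - 99)) = -83379*(24339 - 182) = -83379*24157 = -2014186503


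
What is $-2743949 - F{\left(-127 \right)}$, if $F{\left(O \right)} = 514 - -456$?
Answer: $-2744919$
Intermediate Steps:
$F{\left(O \right)} = 970$ ($F{\left(O \right)} = 514 + 456 = 970$)
$-2743949 - F{\left(-127 \right)} = -2743949 - 970 = -2744919$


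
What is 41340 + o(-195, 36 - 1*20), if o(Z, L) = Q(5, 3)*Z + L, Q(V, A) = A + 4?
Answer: 39991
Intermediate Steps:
Q(V, A) = 4 + A
o(Z, L) = L + 7*Z (o(Z, L) = (4 + 3)*Z + L = 7*Z + L = L + 7*Z)
41340 + o(-195, 36 - 1*20) = 41340 + ((36 - 1*20) + 7*(-195)) = 41340 + ((36 - 20) - 1365) = 41340 + (16 - 1365) = 41340 - 1349 = 39991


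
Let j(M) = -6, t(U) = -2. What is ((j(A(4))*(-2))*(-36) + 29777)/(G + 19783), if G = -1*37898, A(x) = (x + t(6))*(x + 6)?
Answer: -5869/3623 ≈ -1.6199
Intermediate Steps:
A(x) = (-2 + x)*(6 + x) (A(x) = (x - 2)*(x + 6) = (-2 + x)*(6 + x))
G = -37898
((j(A(4))*(-2))*(-36) + 29777)/(G + 19783) = (-6*(-2)*(-36) + 29777)/(-37898 + 19783) = (12*(-36) + 29777)/(-18115) = (-432 + 29777)*(-1/18115) = 29345*(-1/18115) = -5869/3623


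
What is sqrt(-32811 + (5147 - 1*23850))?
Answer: I*sqrt(51514) ≈ 226.97*I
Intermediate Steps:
sqrt(-32811 + (5147 - 1*23850)) = sqrt(-32811 + (5147 - 23850)) = sqrt(-32811 - 18703) = sqrt(-51514) = I*sqrt(51514)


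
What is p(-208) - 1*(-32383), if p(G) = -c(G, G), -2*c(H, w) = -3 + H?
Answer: 64555/2 ≈ 32278.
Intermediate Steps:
c(H, w) = 3/2 - H/2 (c(H, w) = -(-3 + H)/2 = 3/2 - H/2)
p(G) = -3/2 + G/2 (p(G) = -(3/2 - G/2) = -3/2 + G/2)
p(-208) - 1*(-32383) = (-3/2 + (½)*(-208)) - 1*(-32383) = (-3/2 - 104) + 32383 = -211/2 + 32383 = 64555/2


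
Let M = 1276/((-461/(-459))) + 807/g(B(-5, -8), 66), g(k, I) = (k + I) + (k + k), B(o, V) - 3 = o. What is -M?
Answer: -11837689/9220 ≈ -1283.9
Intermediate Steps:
B(o, V) = 3 + o
g(k, I) = I + 3*k (g(k, I) = (I + k) + 2*k = I + 3*k)
M = 11837689/9220 (M = 1276/((-461/(-459))) + 807/(66 + 3*(3 - 5)) = 1276/((-461*(-1/459))) + 807/(66 + 3*(-2)) = 1276/(461/459) + 807/(66 - 6) = 1276*(459/461) + 807/60 = 585684/461 + 807*(1/60) = 585684/461 + 269/20 = 11837689/9220 ≈ 1283.9)
-M = -1*11837689/9220 = -11837689/9220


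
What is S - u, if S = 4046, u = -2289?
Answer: 6335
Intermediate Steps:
S - u = 4046 - 1*(-2289) = 4046 + 2289 = 6335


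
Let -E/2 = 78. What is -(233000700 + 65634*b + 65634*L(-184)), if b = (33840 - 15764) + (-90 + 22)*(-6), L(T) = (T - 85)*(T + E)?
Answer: -7449065196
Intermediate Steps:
E = -156 (E = -2*78 = -156)
L(T) = (-156 + T)*(-85 + T) (L(T) = (T - 85)*(T - 156) = (-85 + T)*(-156 + T) = (-156 + T)*(-85 + T))
b = 18484 (b = 18076 - 68*(-6) = 18076 + 408 = 18484)
-(233000700 + 65634*b + 65634*L(-184)) = -(1446179556 + 65634*(13260 + (-184)**2 - 241*(-184))) = -(1446179556 + 65634*(13260 + 33856 + 44344)) = -65634/(1/(18484 + (91460 + 3550))) = -65634/(1/(18484 + 95010)) = -65634/(1/113494) = -65634/1/113494 = -65634*113494 = -7449065196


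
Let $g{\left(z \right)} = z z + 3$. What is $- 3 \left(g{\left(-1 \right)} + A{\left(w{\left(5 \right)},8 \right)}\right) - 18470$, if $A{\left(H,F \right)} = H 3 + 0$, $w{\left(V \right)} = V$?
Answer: $-18527$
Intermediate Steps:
$g{\left(z \right)} = 3 + z^{2}$ ($g{\left(z \right)} = z^{2} + 3 = 3 + z^{2}$)
$A{\left(H,F \right)} = 3 H$ ($A{\left(H,F \right)} = 3 H + 0 = 3 H$)
$- 3 \left(g{\left(-1 \right)} + A{\left(w{\left(5 \right)},8 \right)}\right) - 18470 = - 3 \left(\left(3 + \left(-1\right)^{2}\right) + 3 \cdot 5\right) - 18470 = - 3 \left(\left(3 + 1\right) + 15\right) - 18470 = - 3 \left(4 + 15\right) - 18470 = \left(-3\right) 19 - 18470 = -57 - 18470 = -18527$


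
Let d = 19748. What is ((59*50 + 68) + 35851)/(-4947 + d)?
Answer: 38869/14801 ≈ 2.6261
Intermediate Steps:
((59*50 + 68) + 35851)/(-4947 + d) = ((59*50 + 68) + 35851)/(-4947 + 19748) = ((2950 + 68) + 35851)/14801 = (3018 + 35851)*(1/14801) = 38869*(1/14801) = 38869/14801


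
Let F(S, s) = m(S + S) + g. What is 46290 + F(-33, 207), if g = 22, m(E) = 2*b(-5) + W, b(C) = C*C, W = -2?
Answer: 46360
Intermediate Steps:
b(C) = C²
m(E) = 48 (m(E) = 2*(-5)² - 2 = 2*25 - 2 = 50 - 2 = 48)
F(S, s) = 70 (F(S, s) = 48 + 22 = 70)
46290 + F(-33, 207) = 46290 + 70 = 46360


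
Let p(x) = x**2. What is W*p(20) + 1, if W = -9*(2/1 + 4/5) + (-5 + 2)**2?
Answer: -6479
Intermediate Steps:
W = -81/5 (W = -9*(2*1 + 4*(1/5)) + (-3)**2 = -9*(2 + 4/5) + 9 = -9*14/5 + 9 = -126/5 + 9 = -81/5 ≈ -16.200)
W*p(20) + 1 = -81/5*20**2 + 1 = -81/5*400 + 1 = -6480 + 1 = -6479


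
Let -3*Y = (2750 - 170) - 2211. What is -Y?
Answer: 123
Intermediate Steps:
Y = -123 (Y = -((2750 - 170) - 2211)/3 = -(2580 - 2211)/3 = -1/3*369 = -123)
-Y = -1*(-123) = 123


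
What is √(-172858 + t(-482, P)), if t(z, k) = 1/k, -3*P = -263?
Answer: I*√11956414213/263 ≈ 415.76*I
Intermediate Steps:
P = 263/3 (P = -⅓*(-263) = 263/3 ≈ 87.667)
√(-172858 + t(-482, P)) = √(-172858 + 1/(263/3)) = √(-172858 + 3/263) = √(-45461651/263) = I*√11956414213/263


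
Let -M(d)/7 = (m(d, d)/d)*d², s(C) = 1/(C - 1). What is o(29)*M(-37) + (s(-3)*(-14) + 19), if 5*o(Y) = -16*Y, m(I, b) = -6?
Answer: 1442337/10 ≈ 1.4423e+5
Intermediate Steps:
s(C) = 1/(-1 + C)
M(d) = 42*d (M(d) = -7*(-6/d)*d² = -(-42)*d = 42*d)
o(Y) = -16*Y/5 (o(Y) = (-16*Y)/5 = -16*Y/5)
o(29)*M(-37) + (s(-3)*(-14) + 19) = (-16/5*29)*(42*(-37)) + (-14/(-1 - 3) + 19) = -464/5*(-1554) + (-14/(-4) + 19) = 721056/5 + (-¼*(-14) + 19) = 721056/5 + (7/2 + 19) = 721056/5 + 45/2 = 1442337/10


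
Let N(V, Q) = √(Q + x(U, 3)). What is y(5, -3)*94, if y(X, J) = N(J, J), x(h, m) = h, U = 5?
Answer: 94*√2 ≈ 132.94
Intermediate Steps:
N(V, Q) = √(5 + Q) (N(V, Q) = √(Q + 5) = √(5 + Q))
y(X, J) = √(5 + J)
y(5, -3)*94 = √(5 - 3)*94 = √2*94 = 94*√2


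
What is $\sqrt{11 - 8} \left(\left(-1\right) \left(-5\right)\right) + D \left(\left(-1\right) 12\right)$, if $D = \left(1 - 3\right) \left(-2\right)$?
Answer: $-48 + 5 \sqrt{3} \approx -39.34$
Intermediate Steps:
$D = 4$ ($D = \left(-2\right) \left(-2\right) = 4$)
$\sqrt{11 - 8} \left(\left(-1\right) \left(-5\right)\right) + D \left(\left(-1\right) 12\right) = \sqrt{11 - 8} \left(\left(-1\right) \left(-5\right)\right) + 4 \left(\left(-1\right) 12\right) = \sqrt{3} \cdot 5 + 4 \left(-12\right) = 5 \sqrt{3} - 48 = -48 + 5 \sqrt{3}$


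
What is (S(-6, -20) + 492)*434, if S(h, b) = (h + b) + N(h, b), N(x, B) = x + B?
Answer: 190960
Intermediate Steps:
N(x, B) = B + x
S(h, b) = 2*b + 2*h (S(h, b) = (h + b) + (b + h) = (b + h) + (b + h) = 2*b + 2*h)
(S(-6, -20) + 492)*434 = ((2*(-20) + 2*(-6)) + 492)*434 = ((-40 - 12) + 492)*434 = (-52 + 492)*434 = 440*434 = 190960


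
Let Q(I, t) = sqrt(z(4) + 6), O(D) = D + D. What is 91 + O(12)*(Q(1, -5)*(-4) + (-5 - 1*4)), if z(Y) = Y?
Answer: -125 - 96*sqrt(10) ≈ -428.58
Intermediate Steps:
O(D) = 2*D
Q(I, t) = sqrt(10) (Q(I, t) = sqrt(4 + 6) = sqrt(10))
91 + O(12)*(Q(1, -5)*(-4) + (-5 - 1*4)) = 91 + (2*12)*(sqrt(10)*(-4) + (-5 - 1*4)) = 91 + 24*(-4*sqrt(10) + (-5 - 4)) = 91 + 24*(-4*sqrt(10) - 9) = 91 + 24*(-9 - 4*sqrt(10)) = 91 + (-216 - 96*sqrt(10)) = -125 - 96*sqrt(10)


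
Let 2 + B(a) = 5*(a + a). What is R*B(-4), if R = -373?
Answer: 15666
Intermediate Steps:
B(a) = -2 + 10*a (B(a) = -2 + 5*(a + a) = -2 + 5*(2*a) = -2 + 10*a)
R*B(-4) = -373*(-2 + 10*(-4)) = -373*(-2 - 40) = -373*(-42) = 15666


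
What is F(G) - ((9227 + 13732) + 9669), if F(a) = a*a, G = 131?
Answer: -15467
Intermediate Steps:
F(a) = a²
F(G) - ((9227 + 13732) + 9669) = 131² - ((9227 + 13732) + 9669) = 17161 - (22959 + 9669) = 17161 - 1*32628 = 17161 - 32628 = -15467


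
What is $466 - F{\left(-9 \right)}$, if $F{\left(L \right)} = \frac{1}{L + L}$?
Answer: $\frac{8389}{18} \approx 466.06$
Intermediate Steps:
$F{\left(L \right)} = \frac{1}{2 L}$
$466 - F{\left(-9 \right)} = 466 - \frac{1}{2 \left(-9\right)} = 466 - \frac{1}{2} \left(- \frac{1}{9}\right) = 466 - - \frac{1}{18} = 466 + \frac{1}{18} = \frac{8389}{18}$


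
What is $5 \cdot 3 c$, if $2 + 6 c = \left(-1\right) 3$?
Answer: $- \frac{25}{2} \approx -12.5$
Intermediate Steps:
$c = - \frac{5}{6}$ ($c = - \frac{1}{3} + \frac{\left(-1\right) 3}{6} = - \frac{1}{3} + \frac{1}{6} \left(-3\right) = - \frac{1}{3} - \frac{1}{2} = - \frac{5}{6} \approx -0.83333$)
$5 \cdot 3 c = 5 \cdot 3 \left(- \frac{5}{6}\right) = 5 \left(- \frac{5}{2}\right) = - \frac{25}{2}$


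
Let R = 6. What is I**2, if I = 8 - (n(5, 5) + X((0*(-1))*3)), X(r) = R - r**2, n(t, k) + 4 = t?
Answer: 1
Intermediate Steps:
n(t, k) = -4 + t
X(r) = 6 - r**2
I = 1 (I = 8 - ((-4 + 5) + (6 - ((0*(-1))*3)**2)) = 8 - (1 + (6 - (0*3)**2)) = 8 - (1 + (6 - 1*0**2)) = 8 - (1 + (6 - 1*0)) = 8 - (1 + (6 + 0)) = 8 - (1 + 6) = 8 - 1*7 = 8 - 7 = 1)
I**2 = 1**2 = 1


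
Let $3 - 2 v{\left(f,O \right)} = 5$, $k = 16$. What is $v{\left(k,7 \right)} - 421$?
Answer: $-422$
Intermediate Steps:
$v{\left(f,O \right)} = -1$ ($v{\left(f,O \right)} = \frac{3}{2} - \frac{5}{2} = -1$)
$v{\left(k,7 \right)} - 421 = -1 - 421 = -422$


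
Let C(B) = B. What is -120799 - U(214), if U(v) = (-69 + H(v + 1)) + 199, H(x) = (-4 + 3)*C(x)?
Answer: -120714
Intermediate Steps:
H(x) = -x (H(x) = (-4 + 3)*x = -x)
U(v) = 129 - v (U(v) = (-69 - (v + 1)) + 199 = (-69 - (1 + v)) + 199 = (-69 + (-1 - v)) + 199 = (-70 - v) + 199 = 129 - v)
-120799 - U(214) = -120799 - (129 - 1*214) = -120799 - (129 - 214) = -120799 - 1*(-85) = -120799 + 85 = -120714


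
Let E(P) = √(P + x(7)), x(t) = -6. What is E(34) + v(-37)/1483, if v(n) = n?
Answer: -37/1483 + 2*√7 ≈ 5.2666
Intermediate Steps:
E(P) = √(-6 + P) (E(P) = √(P - 6) = √(-6 + P))
E(34) + v(-37)/1483 = √(-6 + 34) - 37/1483 = √28 + (1/1483)*(-37) = 2*√7 - 37/1483 = -37/1483 + 2*√7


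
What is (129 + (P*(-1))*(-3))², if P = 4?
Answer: 19881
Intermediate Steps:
(129 + (P*(-1))*(-3))² = (129 + (4*(-1))*(-3))² = (129 - 4*(-3))² = (129 + 12)² = 141² = 19881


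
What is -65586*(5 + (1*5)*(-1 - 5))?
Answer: 1639650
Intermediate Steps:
-65586*(5 + (1*5)*(-1 - 5)) = -65586*(5 + 5*(-6)) = -65586*(5 - 30) = -65586*(-25) = 1639650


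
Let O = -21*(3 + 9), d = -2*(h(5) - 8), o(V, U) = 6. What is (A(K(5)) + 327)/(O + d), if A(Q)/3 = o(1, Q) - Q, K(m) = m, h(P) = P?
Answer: -55/41 ≈ -1.3415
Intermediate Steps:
d = 6 (d = -2*(5 - 8) = -2*(-3) = 6)
A(Q) = 18 - 3*Q (A(Q) = 3*(6 - Q) = 18 - 3*Q)
O = -252 (O = -21*12 = -252)
(A(K(5)) + 327)/(O + d) = ((18 - 3*5) + 327)/(-252 + 6) = ((18 - 15) + 327)/(-246) = (3 + 327)*(-1/246) = 330*(-1/246) = -55/41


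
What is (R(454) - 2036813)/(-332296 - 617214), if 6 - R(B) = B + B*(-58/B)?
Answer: 2037203/949510 ≈ 2.1455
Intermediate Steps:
R(B) = 64 - B (R(B) = 6 - (B + B*(-58/B)) = 6 - (B - 58) = 6 - (-58 + B) = 6 + (58 - B) = 64 - B)
(R(454) - 2036813)/(-332296 - 617214) = ((64 - 1*454) - 2036813)/(-332296 - 617214) = ((64 - 454) - 2036813)/(-949510) = (-390 - 2036813)*(-1/949510) = -2037203*(-1/949510) = 2037203/949510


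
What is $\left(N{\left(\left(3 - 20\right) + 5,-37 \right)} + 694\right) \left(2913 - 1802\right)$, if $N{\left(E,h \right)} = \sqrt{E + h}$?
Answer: $771034 + 7777 i \approx 7.7103 \cdot 10^{5} + 7777.0 i$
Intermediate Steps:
$\left(N{\left(\left(3 - 20\right) + 5,-37 \right)} + 694\right) \left(2913 - 1802\right) = \left(\sqrt{\left(\left(3 - 20\right) + 5\right) - 37} + 694\right) \left(2913 - 1802\right) = \left(\sqrt{\left(-17 + 5\right) - 37} + 694\right) 1111 = \left(\sqrt{-12 - 37} + 694\right) 1111 = \left(\sqrt{-49} + 694\right) 1111 = \left(7 i + 694\right) 1111 = \left(694 + 7 i\right) 1111 = 771034 + 7777 i$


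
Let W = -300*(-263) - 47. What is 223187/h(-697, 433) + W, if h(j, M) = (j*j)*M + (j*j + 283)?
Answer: 16625476270004/210841389 ≈ 78853.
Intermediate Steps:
W = 78853 (W = 78900 - 47 = 78853)
h(j, M) = 283 + j² + M*j² (h(j, M) = j²*M + (j² + 283) = M*j² + (283 + j²) = 283 + j² + M*j²)
223187/h(-697, 433) + W = 223187/(283 + (-697)² + 433*(-697)²) + 78853 = 223187/(283 + 485809 + 433*485809) + 78853 = 223187/(283 + 485809 + 210355297) + 78853 = 223187/210841389 + 78853 = 16625476270004/210841389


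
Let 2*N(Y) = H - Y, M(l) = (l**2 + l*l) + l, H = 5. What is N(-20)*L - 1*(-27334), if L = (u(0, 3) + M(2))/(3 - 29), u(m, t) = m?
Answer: 710559/26 ≈ 27329.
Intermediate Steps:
M(l) = l + 2*l**2 (M(l) = (l**2 + l**2) + l = 2*l**2 + l = l + 2*l**2)
L = -5/13 (L = (0 + 2*(1 + 2*2))/(3 - 29) = (0 + 2*(1 + 4))/(-26) = (0 + 2*5)*(-1/26) = (0 + 10)*(-1/26) = 10*(-1/26) = -5/13 ≈ -0.38462)
N(Y) = 5/2 - Y/2 (N(Y) = (5 - Y)/2 = 5/2 - Y/2)
N(-20)*L - 1*(-27334) = (5/2 - 1/2*(-20))*(-5/13) - 1*(-27334) = (5/2 + 10)*(-5/13) + 27334 = (25/2)*(-5/13) + 27334 = -125/26 + 27334 = 710559/26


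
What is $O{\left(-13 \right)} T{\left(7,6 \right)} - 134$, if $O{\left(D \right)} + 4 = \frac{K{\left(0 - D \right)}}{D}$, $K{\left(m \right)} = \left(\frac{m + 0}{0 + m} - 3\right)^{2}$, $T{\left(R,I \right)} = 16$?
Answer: $- \frac{2638}{13} \approx -202.92$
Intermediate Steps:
$K{\left(m \right)} = 4$ ($K{\left(m \right)} = \left(\frac{m}{m} - 3\right)^{2} = \left(1 - 3\right)^{2} = \left(-2\right)^{2} = 4$)
$O{\left(D \right)} = -4 + \frac{4}{D}$
$O{\left(-13 \right)} T{\left(7,6 \right)} - 134 = \left(-4 + \frac{4}{-13}\right) 16 - 134 = \left(-4 + 4 \left(- \frac{1}{13}\right)\right) 16 - 134 = \left(-4 - \frac{4}{13}\right) 16 - 134 = \left(- \frac{56}{13}\right) 16 - 134 = - \frac{896}{13} - 134 = - \frac{2638}{13}$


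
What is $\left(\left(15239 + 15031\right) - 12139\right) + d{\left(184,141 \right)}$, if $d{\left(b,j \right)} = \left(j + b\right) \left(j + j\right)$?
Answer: $109781$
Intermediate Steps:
$d{\left(b,j \right)} = 2 j \left(b + j\right)$ ($d{\left(b,j \right)} = \left(b + j\right) 2 j = 2 j \left(b + j\right)$)
$\left(\left(15239 + 15031\right) - 12139\right) + d{\left(184,141 \right)} = \left(\left(15239 + 15031\right) - 12139\right) + 2 \cdot 141 \left(184 + 141\right) = \left(30270 - 12139\right) + 2 \cdot 141 \cdot 325 = 18131 + 91650 = 109781$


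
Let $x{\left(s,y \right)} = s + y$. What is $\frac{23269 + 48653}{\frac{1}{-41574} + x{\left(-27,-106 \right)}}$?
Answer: $- \frac{2990085228}{5529343} \approx -540.77$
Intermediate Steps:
$\frac{23269 + 48653}{\frac{1}{-41574} + x{\left(-27,-106 \right)}} = \frac{23269 + 48653}{\frac{1}{-41574} - 133} = \frac{71922}{- \frac{1}{41574} - 133} = \frac{71922}{- \frac{5529343}{41574}} = 71922 \left(- \frac{41574}{5529343}\right) = - \frac{2990085228}{5529343}$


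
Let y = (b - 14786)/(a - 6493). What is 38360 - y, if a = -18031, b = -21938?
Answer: 235175979/6131 ≈ 38359.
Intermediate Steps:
y = 9181/6131 (y = (-21938 - 14786)/(-18031 - 6493) = -36724/(-24524) = -36724*(-1/24524) = 9181/6131 ≈ 1.4975)
38360 - y = 38360 - 1*9181/6131 = 38360 - 9181/6131 = 235175979/6131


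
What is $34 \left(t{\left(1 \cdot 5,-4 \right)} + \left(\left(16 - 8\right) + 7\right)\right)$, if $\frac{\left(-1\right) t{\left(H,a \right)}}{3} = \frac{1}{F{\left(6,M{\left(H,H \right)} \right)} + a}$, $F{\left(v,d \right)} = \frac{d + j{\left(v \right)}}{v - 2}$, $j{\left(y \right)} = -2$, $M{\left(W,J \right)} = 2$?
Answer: $\frac{1071}{2} \approx 535.5$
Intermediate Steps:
$F{\left(v,d \right)} = \frac{-2 + d}{-2 + v}$ ($F{\left(v,d \right)} = \frac{d - 2}{v - 2} = \frac{-2 + d}{-2 + v}$)
$t{\left(H,a \right)} = - \frac{3}{a}$ ($t{\left(H,a \right)} = - \frac{3}{\frac{-2 + 2}{-2 + 6} + a} = - \frac{3}{\frac{1}{4} \cdot 0 + a} = - \frac{3}{0 + a} = - \frac{3}{a}$)
$34 \left(t{\left(1 \cdot 5,-4 \right)} + \left(\left(16 - 8\right) + 7\right)\right) = 34 \left(- \frac{3}{-4} + \left(\left(16 - 8\right) + 7\right)\right) = 34 \left(\left(-3\right) \left(- \frac{1}{4}\right) + \left(8 + 7\right)\right) = 34 \left(\frac{3}{4} + 15\right) = 34 \cdot \frac{63}{4} = \frac{1071}{2}$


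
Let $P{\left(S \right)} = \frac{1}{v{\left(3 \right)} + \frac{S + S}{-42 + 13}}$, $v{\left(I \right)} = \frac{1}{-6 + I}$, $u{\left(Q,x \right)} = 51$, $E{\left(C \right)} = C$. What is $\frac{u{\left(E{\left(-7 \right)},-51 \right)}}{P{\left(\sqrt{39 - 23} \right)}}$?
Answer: $- \frac{901}{29} \approx -31.069$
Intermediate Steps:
$P{\left(S \right)} = \frac{1}{- \frac{1}{3} - \frac{2 S}{29}}$ ($P{\left(S \right)} = \frac{1}{\frac{1}{-6 + 3} + \frac{S + S}{-42 + 13}} = \frac{1}{\frac{1}{-3} + \frac{2 S}{-29}} = \frac{1}{- \frac{1}{3} + 2 S \left(- \frac{1}{29}\right)} = \frac{1}{- \frac{1}{3} - \frac{2 S}{29}}$)
$\frac{u{\left(E{\left(-7 \right)},-51 \right)}}{P{\left(\sqrt{39 - 23} \right)}} = \frac{51}{\left(-87\right) \frac{1}{29 + 6 \sqrt{39 - 23}}} = \frac{51}{\left(-87\right) \frac{1}{29 + 6 \sqrt{16}}} = \frac{51}{\left(-87\right) \frac{1}{29 + 6 \cdot 4}} = \frac{51}{\left(-87\right) \frac{1}{29 + 24}} = \frac{51}{\left(-87\right) \frac{1}{53}} = \frac{51}{- \frac{87}{53}} = 51 \left(- \frac{53}{87}\right) = - \frac{901}{29}$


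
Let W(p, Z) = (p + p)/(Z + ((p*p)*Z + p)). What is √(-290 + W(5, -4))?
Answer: 4*I*√19745/33 ≈ 17.032*I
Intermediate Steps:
W(p, Z) = 2*p/(Z + p + Z*p²) (W(p, Z) = (2*p)/(Z + (p²*Z + p)) = (2*p)/(Z + (Z*p² + p)) = (2*p)/(Z + (p + Z*p²)) = (2*p)/(Z + p + Z*p²) = 2*p/(Z + p + Z*p²))
√(-290 + W(5, -4)) = √(-290 + 2*5/(-4 + 5 - 4*5²)) = √(-290 + 2*5/(-4 + 5 - 4*25)) = √(-290 + 2*5/(-4 + 5 - 100)) = √(-290 + 2*5/(-99)) = √(-290 + 2*5*(-1/99)) = √(-290 - 10/99) = √(-28720/99) = 4*I*√19745/33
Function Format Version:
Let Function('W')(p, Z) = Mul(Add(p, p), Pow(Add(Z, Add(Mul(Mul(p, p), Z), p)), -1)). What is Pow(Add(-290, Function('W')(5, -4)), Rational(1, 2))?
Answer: Mul(Rational(4, 33), I, Pow(19745, Rational(1, 2))) ≈ Mul(17.032, I)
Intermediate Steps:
Function('W')(p, Z) = Mul(2, p, Pow(Add(Z, p, Mul(Z, Pow(p, 2))), -1)) (Function('W')(p, Z) = Mul(Mul(2, p), Pow(Add(Z, Add(Mul(Pow(p, 2), Z), p)), -1)) = Mul(Mul(2, p), Pow(Add(Z, Add(Mul(Z, Pow(p, 2)), p)), -1)) = Mul(Mul(2, p), Pow(Add(Z, Add(p, Mul(Z, Pow(p, 2)))), -1)) = Mul(Mul(2, p), Pow(Add(Z, p, Mul(Z, Pow(p, 2))), -1)) = Mul(2, p, Pow(Add(Z, p, Mul(Z, Pow(p, 2))), -1)))
Pow(Add(-290, Function('W')(5, -4)), Rational(1, 2)) = Pow(Add(-290, Mul(2, 5, Pow(Add(-4, 5, Mul(-4, Pow(5, 2))), -1))), Rational(1, 2)) = Pow(Add(-290, Mul(2, 5, Pow(Add(-4, 5, Mul(-4, 25)), -1))), Rational(1, 2)) = Pow(Add(-290, Mul(2, 5, Pow(Add(-4, 5, -100), -1))), Rational(1, 2)) = Pow(Add(-290, Mul(2, 5, Pow(-99, -1))), Rational(1, 2)) = Pow(Add(-290, Mul(2, 5, Rational(-1, 99))), Rational(1, 2)) = Pow(Add(-290, Rational(-10, 99)), Rational(1, 2)) = Pow(Rational(-28720, 99), Rational(1, 2)) = Mul(Rational(4, 33), I, Pow(19745, Rational(1, 2)))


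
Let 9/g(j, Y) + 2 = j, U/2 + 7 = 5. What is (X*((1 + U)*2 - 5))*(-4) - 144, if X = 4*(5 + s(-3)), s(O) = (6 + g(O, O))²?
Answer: 96016/25 ≈ 3840.6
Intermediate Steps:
U = -4 (U = -14 + 2*5 = -14 + 10 = -4)
g(j, Y) = 9/(-2 + j)
s(O) = (6 + 9/(-2 + O))²
X = 2264/25 (X = 4*(5 + (6 + 9/(-2 - 3))²) = 4*(5 + (6 + 9/(-5))²) = 4*(5 + (6 + 9*(-⅕))²) = 4*(5 + (6 - 9/5)²) = 4*(5 + (21/5)²) = 4*(5 + 441/25) = 4*(566/25) = 2264/25 ≈ 90.560)
(X*((1 + U)*2 - 5))*(-4) - 144 = (2264*((1 - 4)*2 - 5)/25)*(-4) - 144 = (2264*(-3*2 - 5)/25)*(-4) - 144 = (2264*(-6 - 5)/25)*(-4) - 144 = ((2264/25)*(-11))*(-4) - 144 = -24904/25*(-4) - 144 = 99616/25 - 144 = 96016/25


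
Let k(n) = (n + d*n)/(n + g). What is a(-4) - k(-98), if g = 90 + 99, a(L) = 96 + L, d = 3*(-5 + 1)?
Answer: 1042/13 ≈ 80.154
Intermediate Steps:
d = -12 (d = 3*(-4) = -12)
g = 189
k(n) = -11*n/(189 + n) (k(n) = (n - 12*n)/(n + 189) = (-11*n)/(189 + n) = -11*n/(189 + n))
a(-4) - k(-98) = (96 - 4) - (-11)*(-98)/(189 - 98) = 92 - (-11)*(-98)/91 = 92 - 1*154/13 = 92 - 154/13 = 1042/13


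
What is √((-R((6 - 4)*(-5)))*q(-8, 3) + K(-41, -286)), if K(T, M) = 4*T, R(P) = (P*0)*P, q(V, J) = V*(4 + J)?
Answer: 2*I*√41 ≈ 12.806*I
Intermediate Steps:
R(P) = 0 (R(P) = 0*P = 0)
√((-R((6 - 4)*(-5)))*q(-8, 3) + K(-41, -286)) = √((-1*0)*(-8*(4 + 3)) + 4*(-41)) = √(0*(-8*7) - 164) = √(0*(-56) - 164) = √(0 - 164) = √(-164) = 2*I*√41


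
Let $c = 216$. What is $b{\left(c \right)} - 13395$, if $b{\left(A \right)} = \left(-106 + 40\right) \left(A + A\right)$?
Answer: $-41907$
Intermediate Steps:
$b{\left(A \right)} = - 132 A$ ($b{\left(A \right)} = - 66 \cdot 2 A = - 132 A$)
$b{\left(c \right)} - 13395 = \left(-132\right) 216 - 13395 = -28512 - 13395 = -41907$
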